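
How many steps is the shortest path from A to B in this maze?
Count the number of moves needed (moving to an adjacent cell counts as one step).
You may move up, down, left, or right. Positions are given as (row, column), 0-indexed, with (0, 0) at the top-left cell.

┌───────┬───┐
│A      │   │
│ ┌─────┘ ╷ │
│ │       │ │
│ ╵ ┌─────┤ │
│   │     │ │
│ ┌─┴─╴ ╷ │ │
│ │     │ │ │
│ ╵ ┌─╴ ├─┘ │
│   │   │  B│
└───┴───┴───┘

Using BFS to find shortest path:
Start: (0, 0), End: (4, 5)
Path found:
(0,0) → (1,0) → (2,0) → (2,1) → (1,1) → (1,2) → (1,3) → (1,4) → (0,4) → (0,5) → (1,5) → (2,5) → (3,5) → (4,5)
Number of steps: 13

Solution:

┌───────┬───┐
│A      │↱ ↓│
│ ┌─────┘ ╷ │
│↓│↱ → → ↑│↓│
│ ╵ ┌─────┤ │
│↳ ↑│     │↓│
│ ┌─┴─╴ ╷ │ │
│ │     │ │↓│
│ ╵ ┌─╴ ├─┘ │
│   │   │  B│
└───┴───┴───┘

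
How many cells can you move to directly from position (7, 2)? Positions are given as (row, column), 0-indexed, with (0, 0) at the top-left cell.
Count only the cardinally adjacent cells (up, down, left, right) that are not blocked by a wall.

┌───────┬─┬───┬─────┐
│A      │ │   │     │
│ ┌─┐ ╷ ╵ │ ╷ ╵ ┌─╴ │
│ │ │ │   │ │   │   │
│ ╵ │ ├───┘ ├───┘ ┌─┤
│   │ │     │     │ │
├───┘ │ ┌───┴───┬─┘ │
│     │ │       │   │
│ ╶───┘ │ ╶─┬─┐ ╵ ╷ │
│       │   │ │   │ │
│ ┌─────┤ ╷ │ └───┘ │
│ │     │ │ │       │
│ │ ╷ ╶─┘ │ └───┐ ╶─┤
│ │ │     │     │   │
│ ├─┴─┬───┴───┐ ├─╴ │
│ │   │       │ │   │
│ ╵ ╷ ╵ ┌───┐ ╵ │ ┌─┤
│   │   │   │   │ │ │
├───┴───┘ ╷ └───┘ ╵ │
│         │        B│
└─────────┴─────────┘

Checking passable neighbors of (7, 2):
Neighbors: (8, 2), (7, 1)
Count: 2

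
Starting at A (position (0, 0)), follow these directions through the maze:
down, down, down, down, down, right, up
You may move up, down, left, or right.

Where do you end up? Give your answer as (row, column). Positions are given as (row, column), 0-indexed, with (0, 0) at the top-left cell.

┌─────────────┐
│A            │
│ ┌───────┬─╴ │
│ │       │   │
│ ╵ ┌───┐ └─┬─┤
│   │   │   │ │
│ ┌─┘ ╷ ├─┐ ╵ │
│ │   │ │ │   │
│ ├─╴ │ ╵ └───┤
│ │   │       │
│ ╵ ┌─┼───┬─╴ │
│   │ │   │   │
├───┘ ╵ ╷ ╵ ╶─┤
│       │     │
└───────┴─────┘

Following directions step by step:
Start: (0, 0)
  down: (0, 0) → (1, 0)
  down: (1, 0) → (2, 0)
  down: (2, 0) → (3, 0)
  down: (3, 0) → (4, 0)
  down: (4, 0) → (5, 0)
  right: (5, 0) → (5, 1)
  up: (5, 1) → (4, 1)
Final position: (4, 1)

Path taken:

┌─────────────┐
│A            │
│ ┌───────┬─╴ │
│↓│       │   │
│ ╵ ┌───┐ └─┬─┤
│↓  │   │   │ │
│ ┌─┘ ╷ ├─┐ ╵ │
│↓│   │ │ │   │
│ ├─╴ │ ╵ └───┤
│↓│B  │       │
│ ╵ ┌─┼───┬─╴ │
│↳ ↑│ │   │   │
├───┘ ╵ ╷ ╵ ╶─┤
│       │     │
└───────┴─────┘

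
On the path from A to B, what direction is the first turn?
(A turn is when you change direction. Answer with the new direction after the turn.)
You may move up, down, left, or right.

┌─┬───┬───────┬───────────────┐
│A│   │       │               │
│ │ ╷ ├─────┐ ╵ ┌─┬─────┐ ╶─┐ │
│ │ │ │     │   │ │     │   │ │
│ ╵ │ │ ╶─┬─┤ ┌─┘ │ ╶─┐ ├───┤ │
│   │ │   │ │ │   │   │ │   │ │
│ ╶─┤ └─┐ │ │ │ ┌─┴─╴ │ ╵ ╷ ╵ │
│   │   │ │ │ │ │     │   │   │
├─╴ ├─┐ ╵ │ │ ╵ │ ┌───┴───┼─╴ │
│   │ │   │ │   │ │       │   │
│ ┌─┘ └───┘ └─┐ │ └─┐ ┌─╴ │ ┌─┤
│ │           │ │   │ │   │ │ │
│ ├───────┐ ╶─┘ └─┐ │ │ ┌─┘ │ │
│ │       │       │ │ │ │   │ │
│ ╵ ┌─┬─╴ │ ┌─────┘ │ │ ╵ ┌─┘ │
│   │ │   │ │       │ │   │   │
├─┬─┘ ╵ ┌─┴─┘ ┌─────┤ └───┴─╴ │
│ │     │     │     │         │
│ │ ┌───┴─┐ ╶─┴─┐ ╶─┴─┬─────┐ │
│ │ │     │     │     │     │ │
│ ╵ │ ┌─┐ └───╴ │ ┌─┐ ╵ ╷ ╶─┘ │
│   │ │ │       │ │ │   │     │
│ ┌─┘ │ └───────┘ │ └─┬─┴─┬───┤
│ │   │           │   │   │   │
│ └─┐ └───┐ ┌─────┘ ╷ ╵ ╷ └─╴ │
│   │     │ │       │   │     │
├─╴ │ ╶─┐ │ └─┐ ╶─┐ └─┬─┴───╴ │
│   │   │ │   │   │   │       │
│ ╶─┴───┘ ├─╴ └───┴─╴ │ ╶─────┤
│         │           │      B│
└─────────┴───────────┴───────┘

Directions: down, down, down, right, down, left, down, down, down, right, up, right, right, right, down, left, down, left, left, down, down, left, down, down, right, down, left, down, right, right, right, right, up, up, left, left, up, up, up, right, right, down, right, right, right, up, left, left, up, right, up, right, right, right, up, up, left, up, up, right, right, up, left, up, right, right, down, down, right, up, right, down, right, down, left, down, down, left, down, left, up, up, right, up, left, left, down, down, down, down, right, right, right, right, down, down, left, left, up, left, down, left, up, left, left, down, down, left, left, left, down, down, right, down, right, right, right, right, up, left, up, up, right, down, right, up, right, down, right, right, down, left, left, left, down, right, right, right
First turn direction: right

Solution:

┌─┬───┬───────┬───────────────┐
│A│   │       │               │
│ │ ╷ ├─────┐ ╵ ┌─┬─────┐ ╶─┐ │
│↓│ │ │     │   │ │↱ → ↓│   │ │
│ ╵ │ │ ╶─┬─┤ ┌─┘ │ ╶─┐ ├───┤ │
│↓  │ │   │ │ │   │↑ ↰│↓│↱ ↓│ │
│ ╶─┤ └─┐ │ │ │ ┌─┴─╴ │ ╵ ╷ ╵ │
│↳ ↓│   │ │ │ │ │↱ → ↑│↳ ↑│↳ ↓│
├─╴ ├─┐ ╵ │ │ ╵ │ ┌───┴───┼─╴ │
│↓ ↲│ │   │ │   │↑│  ↓ ← ↰│↓ ↲│
│ ┌─┘ └───┘ └─┐ │ └─┐ ┌─╴ │ ┌─┤
│↓│           │ │↑ ↰│↓│↱ ↑│↓│ │
│ ├───────┐ ╶─┘ └─┐ │ │ ┌─┘ │ │
│↓│↱ → → ↓│       │↑│↓│↑│↓ ↲│ │
│ ╵ ┌─┬─╴ │ ┌─────┘ │ │ ╵ ┌─┘ │
│↳ ↑│ │↓ ↲│ │↱ → → ↑│↓│↑ ↲│   │
├─┬─┘ ╵ ┌─┴─┘ ┌─────┤ └───┴─╴ │
│ │↓ ← ↲│  ↱ ↑│     │↳ → → → ↓│
│ │ ┌───┴─┐ ╶─┴─┐ ╶─┴─┬─────┐ │
│ │↓│↱ → ↓│↑ ← ↰│↓ ← ↰│↓ ↰  │↓│
│ ╵ │ ┌─┐ └───╴ │ ┌─┐ ╵ ╷ ╶─┘ │
│↓ ↲│↑│ │↳ → → ↑│↓│ │↑ ↲│↑ ← ↲│
│ ┌─┘ │ └───────┘ │ └─┬─┴─┬───┤
│↓│  ↑│    ↓ ← ← ↲│↱ ↓│↱ ↓│   │
│ └─┐ └───┐ ┌─────┘ ╷ ╵ ╷ └─╴ │
│↳ ↓│↑ ← ↰│↓│      ↑│↳ ↑│↳ → ↓│
├─╴ │ ╶─┐ │ └─┐ ╶─┐ └─┬─┴───╴ │
│↓ ↲│   │↑│↳ ↓│   │↑ ↰│↓ ← ← ↲│
│ ╶─┴───┘ ├─╴ └───┴─╴ │ ╶─────┤
│↳ → → → ↑│  ↳ → → → ↑│↳ → → B│
└─────────┴───────────┴───────┘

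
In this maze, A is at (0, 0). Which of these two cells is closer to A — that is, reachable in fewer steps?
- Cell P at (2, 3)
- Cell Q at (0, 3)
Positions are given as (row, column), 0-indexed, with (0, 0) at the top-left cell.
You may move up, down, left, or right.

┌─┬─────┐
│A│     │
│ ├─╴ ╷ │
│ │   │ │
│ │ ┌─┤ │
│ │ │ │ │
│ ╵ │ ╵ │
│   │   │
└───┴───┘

Shortest path A → P at (2, 3): 11 steps
Shortest path A → Q at (0, 3): 9 steps

Q is closer (9 steps vs 11 steps).

Path to P:

┌─┬─────┐
│A│  ↱ ↓│
│ ├─╴ ╷ │
│↓│↱ ↑│↓│
│ │ ┌─┤ │
│↓│↑│ │P│
│ ╵ │ ╵ │
│↳ ↑│   │
└───┴───┘

Path to Q:

┌─┬─────┐
│A│  ↱ Q│
│ ├─╴ ╷ │
│↓│↱ ↑│ │
│ │ ┌─┤ │
│↓│↑│ │ │
│ ╵ │ ╵ │
│↳ ↑│   │
└───┴───┘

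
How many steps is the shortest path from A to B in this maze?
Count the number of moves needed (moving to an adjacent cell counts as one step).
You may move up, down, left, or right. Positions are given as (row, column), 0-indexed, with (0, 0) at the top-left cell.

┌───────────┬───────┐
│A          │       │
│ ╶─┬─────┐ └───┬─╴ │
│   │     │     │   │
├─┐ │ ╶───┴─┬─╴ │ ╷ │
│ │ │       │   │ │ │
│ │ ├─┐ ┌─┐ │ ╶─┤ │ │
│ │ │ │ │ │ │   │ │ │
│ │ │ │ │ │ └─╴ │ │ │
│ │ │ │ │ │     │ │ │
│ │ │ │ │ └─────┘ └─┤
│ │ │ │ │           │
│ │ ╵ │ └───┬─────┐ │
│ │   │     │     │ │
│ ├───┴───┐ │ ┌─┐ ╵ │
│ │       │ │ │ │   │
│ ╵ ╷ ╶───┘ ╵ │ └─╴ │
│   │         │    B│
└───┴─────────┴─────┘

Using BFS to find shortest path:
Start: (0, 0), End: (8, 9)
Path found:
(0,0) → (0,1) → (0,2) → (0,3) → (0,4) → (0,5) → (1,5) → (1,6) → (1,7) → (2,7) → (2,6) → (3,6) → (3,7) → (4,7) → (4,6) → (4,5) → (3,5) → (2,5) → (2,4) → (2,3) → (3,3) → (4,3) → (5,3) → (6,3) → (6,4) → (6,5) → (7,5) → (8,5) → (8,6) → (7,6) → (6,6) → (6,7) → (6,8) → (7,8) → (7,9) → (8,9)
Number of steps: 35

Solution:

┌───────────┬───────┐
│A → → → → ↓│       │
│ ╶─┬─────┐ └───┬─╴ │
│   │     │↳ → ↓│   │
├─┐ │ ╶───┴─┬─╴ │ ╷ │
│ │ │  ↓ ← ↰│↓ ↲│ │ │
│ │ ├─┐ ┌─┐ │ ╶─┤ │ │
│ │ │ │↓│ │↑│↳ ↓│ │ │
│ │ │ │ │ │ └─╴ │ │ │
│ │ │ │↓│ │↑ ← ↲│ │ │
│ │ │ │ │ └─────┘ └─┤
│ │ │ │↓│           │
│ │ ╵ │ └───┬─────┐ │
│ │   │↳ → ↓│↱ → ↓│ │
│ ├───┴───┐ │ ┌─┐ ╵ │
│ │       │↓│↑│ │↳ ↓│
│ ╵ ╷ ╶───┘ ╵ │ └─╴ │
│   │      ↳ ↑│    B│
└───┴─────────┴─────┘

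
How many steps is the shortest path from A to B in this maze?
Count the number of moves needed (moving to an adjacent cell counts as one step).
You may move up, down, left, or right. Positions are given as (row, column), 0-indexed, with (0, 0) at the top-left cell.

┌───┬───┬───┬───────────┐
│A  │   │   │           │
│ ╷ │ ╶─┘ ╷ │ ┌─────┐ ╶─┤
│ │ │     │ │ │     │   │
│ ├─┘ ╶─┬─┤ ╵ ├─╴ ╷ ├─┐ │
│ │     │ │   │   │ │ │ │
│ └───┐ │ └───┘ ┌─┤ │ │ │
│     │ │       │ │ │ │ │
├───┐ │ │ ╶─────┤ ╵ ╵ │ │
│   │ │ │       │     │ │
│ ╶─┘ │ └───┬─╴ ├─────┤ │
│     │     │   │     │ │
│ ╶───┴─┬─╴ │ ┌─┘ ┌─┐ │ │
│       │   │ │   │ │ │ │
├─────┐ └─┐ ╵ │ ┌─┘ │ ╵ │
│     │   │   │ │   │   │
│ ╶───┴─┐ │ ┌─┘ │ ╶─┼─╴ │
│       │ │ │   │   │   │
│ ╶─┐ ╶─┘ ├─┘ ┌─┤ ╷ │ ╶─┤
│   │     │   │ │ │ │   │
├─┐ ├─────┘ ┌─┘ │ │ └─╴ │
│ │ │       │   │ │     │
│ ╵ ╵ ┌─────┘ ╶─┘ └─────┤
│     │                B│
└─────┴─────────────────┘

Using BFS to find shortest path:
Start: (0, 0), End: (11, 11)
Path found:
(0,0) → (1,0) → (2,0) → (3,0) → (3,1) → (3,2) → (4,2) → (5,2) → (5,1) → (5,0) → (6,0) → (6,1) → (6,2) → (6,3) → (7,3) → (7,4) → (8,4) → (9,4) → (9,3) → (9,2) → (8,2) → (8,1) → (8,0) → (9,0) → (9,1) → (10,1) → (11,1) → (11,2) → (10,2) → (10,3) → (10,4) → (10,5) → (9,5) → (9,6) → (8,6) → (8,7) → (7,7) → (6,7) → (6,8) → (5,8) → (5,9) → (5,10) → (6,10) → (7,10) → (7,11) → (8,11) → (8,10) → (9,10) → (9,11) → (10,11) → (10,10) → (10,9) → (9,9) → (8,9) → (8,8) → (9,8) → (10,8) → (11,8) → (11,9) → (11,10) → (11,11)
Number of steps: 60

Solution:

┌───┬───┬───┬───────────┐
│A  │   │   │           │
│ ╷ │ ╶─┘ ╷ │ ┌─────┐ ╶─┤
│↓│ │     │ │ │     │   │
│ ├─┘ ╶─┬─┤ ╵ ├─╴ ╷ ├─┐ │
│↓│     │ │   │   │ │ │ │
│ └───┐ │ └───┘ ┌─┤ │ │ │
│↳ → ↓│ │       │ │ │ │ │
├───┐ │ │ ╶─────┤ ╵ ╵ │ │
│   │↓│ │       │     │ │
│ ╶─┘ │ └───┬─╴ ├─────┤ │
│↓ ← ↲│     │   │↱ → ↓│ │
│ ╶───┴─┬─╴ │ ┌─┘ ┌─┐ │ │
│↳ → → ↓│   │ │↱ ↑│ │↓│ │
├─────┐ └─┐ ╵ │ ┌─┘ │ ╵ │
│     │↳ ↓│   │↑│   │↳ ↓│
│ ╶───┴─┐ │ ┌─┘ │ ╶─┼─╴ │
│↓ ← ↰  │↓│ │↱ ↑│↓ ↰│↓ ↲│
│ ╶─┐ ╶─┘ ├─┘ ┌─┤ ╷ │ ╶─┤
│↳ ↓│↑ ← ↲│↱ ↑│ │↓│↑│↳ ↓│
├─┐ ├─────┘ ┌─┘ │ │ └─╴ │
│ │↓│↱ → → ↑│   │↓│↑ ← ↲│
│ ╵ ╵ ┌─────┘ ╶─┘ └─────┤
│  ↳ ↑│          ↳ → → B│
└─────┴─────────────────┘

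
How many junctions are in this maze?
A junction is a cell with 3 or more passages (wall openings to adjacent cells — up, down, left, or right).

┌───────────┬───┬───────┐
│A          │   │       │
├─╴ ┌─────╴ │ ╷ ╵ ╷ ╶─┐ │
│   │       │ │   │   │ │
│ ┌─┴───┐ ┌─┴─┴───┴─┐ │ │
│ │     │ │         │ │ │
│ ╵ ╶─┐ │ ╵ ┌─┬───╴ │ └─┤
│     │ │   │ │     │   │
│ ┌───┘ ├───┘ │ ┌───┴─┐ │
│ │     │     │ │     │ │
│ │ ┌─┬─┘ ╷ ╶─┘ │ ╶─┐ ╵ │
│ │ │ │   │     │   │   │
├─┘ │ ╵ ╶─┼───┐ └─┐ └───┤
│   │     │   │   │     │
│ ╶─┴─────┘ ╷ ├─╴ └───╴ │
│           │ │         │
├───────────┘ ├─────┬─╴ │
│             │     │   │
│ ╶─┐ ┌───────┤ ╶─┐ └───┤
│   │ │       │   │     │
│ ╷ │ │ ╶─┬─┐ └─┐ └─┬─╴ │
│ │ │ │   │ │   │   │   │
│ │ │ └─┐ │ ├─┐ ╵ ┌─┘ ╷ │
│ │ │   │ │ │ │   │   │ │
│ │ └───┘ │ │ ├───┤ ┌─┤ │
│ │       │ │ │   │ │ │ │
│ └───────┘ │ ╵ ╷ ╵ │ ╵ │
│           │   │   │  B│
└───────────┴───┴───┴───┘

Checking each cell for number of passages:

Junctions found (3+ passages):
  (0, 1): 3 passages
  (0, 9): 3 passages
  (1, 4): 3 passages
  (3, 0): 3 passages
  (3, 1): 3 passages
  (4, 5): 3 passages
  (5, 7): 3 passages
  (6, 3): 3 passages
  (7, 8): 3 passages
  (7, 11): 3 passages
  (8, 2): 3 passages
  (9, 0): 3 passages
  (10, 8): 3 passages
  (10, 11): 3 passages
Total junctions: 14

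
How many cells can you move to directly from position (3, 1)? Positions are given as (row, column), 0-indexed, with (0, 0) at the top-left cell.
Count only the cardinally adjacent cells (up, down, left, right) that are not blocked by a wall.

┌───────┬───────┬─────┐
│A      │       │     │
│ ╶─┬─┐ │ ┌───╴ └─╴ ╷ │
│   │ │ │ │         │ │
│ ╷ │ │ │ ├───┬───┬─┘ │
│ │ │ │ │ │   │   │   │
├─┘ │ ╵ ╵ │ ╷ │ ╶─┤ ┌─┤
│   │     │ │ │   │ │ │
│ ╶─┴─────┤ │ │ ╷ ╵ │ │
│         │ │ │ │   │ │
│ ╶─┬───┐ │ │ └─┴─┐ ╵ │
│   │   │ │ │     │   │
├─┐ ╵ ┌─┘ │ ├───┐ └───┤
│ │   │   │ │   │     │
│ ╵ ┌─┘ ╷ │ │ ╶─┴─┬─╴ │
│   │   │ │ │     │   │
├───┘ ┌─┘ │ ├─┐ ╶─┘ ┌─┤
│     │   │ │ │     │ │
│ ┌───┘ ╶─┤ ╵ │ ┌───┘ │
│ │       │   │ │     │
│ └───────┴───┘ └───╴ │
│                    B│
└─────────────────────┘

Checking passable neighbors of (3, 1):
Neighbors: (2, 1), (3, 0)
Count: 2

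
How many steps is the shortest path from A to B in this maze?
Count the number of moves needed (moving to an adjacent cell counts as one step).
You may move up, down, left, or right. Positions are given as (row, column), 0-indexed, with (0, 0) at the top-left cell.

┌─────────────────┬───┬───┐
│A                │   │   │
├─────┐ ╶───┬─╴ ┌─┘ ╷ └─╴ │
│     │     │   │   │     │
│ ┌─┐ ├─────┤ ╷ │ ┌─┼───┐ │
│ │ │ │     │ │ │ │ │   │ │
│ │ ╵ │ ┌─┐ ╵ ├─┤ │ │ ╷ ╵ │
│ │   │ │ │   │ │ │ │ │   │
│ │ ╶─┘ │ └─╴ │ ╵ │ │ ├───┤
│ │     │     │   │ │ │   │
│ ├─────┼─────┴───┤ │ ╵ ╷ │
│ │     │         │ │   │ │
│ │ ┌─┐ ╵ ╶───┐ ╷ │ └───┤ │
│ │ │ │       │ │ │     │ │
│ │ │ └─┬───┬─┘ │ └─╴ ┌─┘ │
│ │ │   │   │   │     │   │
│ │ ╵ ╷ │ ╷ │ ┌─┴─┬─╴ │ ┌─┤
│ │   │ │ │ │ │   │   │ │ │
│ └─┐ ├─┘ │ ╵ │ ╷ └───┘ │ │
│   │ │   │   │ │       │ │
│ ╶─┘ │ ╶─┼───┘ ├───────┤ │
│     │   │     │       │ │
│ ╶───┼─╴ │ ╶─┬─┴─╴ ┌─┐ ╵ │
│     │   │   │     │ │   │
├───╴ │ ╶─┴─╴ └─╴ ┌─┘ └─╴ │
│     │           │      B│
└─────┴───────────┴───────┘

Using BFS to find shortest path:
Start: (0, 0), End: (12, 12)
Path found:
(0,0) → (0,1) → (0,2) → (0,3) → (0,4) → (0,5) → (0,6) → (0,7) → (1,7) → (1,6) → (2,6) → (3,6) → (3,5) → (2,5) → (2,4) → (2,3) → (3,3) → (4,3) → (4,2) → (4,1) → (3,1) → (3,2) → (2,2) → (1,2) → (1,1) → (1,0) → (2,0) → (3,0) → (4,0) → (5,0) → (6,0) → (7,0) → (8,0) → (9,0) → (10,0) → (10,1) → (10,2) → (9,2) → (8,2) → (8,1) → (7,1) → (6,1) → (5,1) → (5,2) → (5,3) → (6,3) → (6,4) → (5,4) → (5,5) → (5,6) → (5,7) → (6,7) → (7,7) → (7,6) → (8,6) → (9,6) → (9,5) → (8,5) → (7,5) → (7,4) → (8,4) → (9,4) → (9,3) → (10,3) → (10,4) → (11,4) → (11,3) → (12,3) → (12,4) → (12,5) → (12,6) → (12,7) → (12,8) → (11,8) → (11,9) → (10,9) → (10,10) → (10,11) → (11,11) → (11,12) → (12,12)
Number of steps: 80

Solution:

┌─────────────────┬───┬───┐
│A → → → → → → ↓  │   │   │
├─────┐ ╶───┬─╴ ┌─┘ ╷ └─╴ │
│↓ ← ↰│     │↓ ↲│   │     │
│ ┌─┐ ├─────┤ ╷ │ ┌─┼───┐ │
│↓│ │↑│↓ ← ↰│↓│ │ │ │   │ │
│ │ ╵ │ ┌─┐ ╵ ├─┤ │ │ ╷ ╵ │
│↓│↱ ↑│↓│ │↑ ↲│ │ │ │ │   │
│ │ ╶─┘ │ └─╴ │ ╵ │ │ ├───┤
│↓│↑ ← ↲│     │   │ │ │   │
│ ├─────┼─────┴───┤ │ ╵ ╷ │
│↓│↱ → ↓│↱ → → ↓  │ │   │ │
│ │ ┌─┐ ╵ ╶───┐ ╷ │ └───┤ │
│↓│↑│ │↳ ↑    │↓│ │     │ │
│ │ │ └─┬───┬─┘ │ └─╴ ┌─┘ │
│↓│↑│   │↓ ↰│↓ ↲│     │   │
│ │ ╵ ╷ │ ╷ │ ┌─┴─┬─╴ │ ┌─┤
│↓│↑ ↰│ │↓│↑│↓│   │   │ │ │
│ └─┐ ├─┘ │ ╵ │ ╷ └───┘ │ │
│↓  │↑│↓ ↲│↑ ↲│ │       │ │
│ ╶─┘ │ ╶─┼───┘ ├───────┤ │
│↳ → ↑│↳ ↓│     │  ↱ → ↓│ │
│ ╶───┼─╴ │ ╶─┬─┴─╴ ┌─┐ ╵ │
│     │↓ ↲│   │  ↱ ↑│ │↳ ↓│
├───╴ │ ╶─┴─╴ └─╴ ┌─┘ └─╴ │
│     │↳ → → → → ↑│      B│
└─────┴───────────┴───────┘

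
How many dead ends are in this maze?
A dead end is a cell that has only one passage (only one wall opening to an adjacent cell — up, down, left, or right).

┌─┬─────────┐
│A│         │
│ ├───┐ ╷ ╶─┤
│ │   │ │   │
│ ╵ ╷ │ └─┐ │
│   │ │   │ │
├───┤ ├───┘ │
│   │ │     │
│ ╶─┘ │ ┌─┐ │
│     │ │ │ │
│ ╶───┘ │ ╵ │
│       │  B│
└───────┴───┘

Checking each cell for number of passages:

Dead ends found at positions:
  (0, 0)
  (0, 1)
  (0, 5)
  (2, 4)
  (3, 1)
  (4, 4)
Total dead ends: 6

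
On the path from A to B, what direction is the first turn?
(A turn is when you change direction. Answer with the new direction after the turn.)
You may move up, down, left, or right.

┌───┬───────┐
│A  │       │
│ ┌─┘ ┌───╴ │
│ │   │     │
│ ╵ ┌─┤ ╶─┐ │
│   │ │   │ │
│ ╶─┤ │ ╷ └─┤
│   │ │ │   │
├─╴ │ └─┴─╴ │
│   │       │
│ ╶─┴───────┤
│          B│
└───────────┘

Directions: down, down, down, right, down, left, down, right, right, right, right, right
First turn direction: right

Solution:

┌───┬───────┐
│A  │       │
│ ┌─┘ ┌───╴ │
│↓│   │     │
│ ╵ ┌─┤ ╶─┐ │
│↓  │ │   │ │
│ ╶─┤ │ ╷ └─┤
│↳ ↓│ │ │   │
├─╴ │ └─┴─╴ │
│↓ ↲│       │
│ ╶─┴───────┤
│↳ → → → → B│
└───────────┘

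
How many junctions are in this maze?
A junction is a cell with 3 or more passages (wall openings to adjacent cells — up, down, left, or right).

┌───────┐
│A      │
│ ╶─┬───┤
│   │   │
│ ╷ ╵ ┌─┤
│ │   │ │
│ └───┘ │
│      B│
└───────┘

Checking each cell for number of passages:

Junctions found (3+ passages):
  (1, 0): 3 passages
Total junctions: 1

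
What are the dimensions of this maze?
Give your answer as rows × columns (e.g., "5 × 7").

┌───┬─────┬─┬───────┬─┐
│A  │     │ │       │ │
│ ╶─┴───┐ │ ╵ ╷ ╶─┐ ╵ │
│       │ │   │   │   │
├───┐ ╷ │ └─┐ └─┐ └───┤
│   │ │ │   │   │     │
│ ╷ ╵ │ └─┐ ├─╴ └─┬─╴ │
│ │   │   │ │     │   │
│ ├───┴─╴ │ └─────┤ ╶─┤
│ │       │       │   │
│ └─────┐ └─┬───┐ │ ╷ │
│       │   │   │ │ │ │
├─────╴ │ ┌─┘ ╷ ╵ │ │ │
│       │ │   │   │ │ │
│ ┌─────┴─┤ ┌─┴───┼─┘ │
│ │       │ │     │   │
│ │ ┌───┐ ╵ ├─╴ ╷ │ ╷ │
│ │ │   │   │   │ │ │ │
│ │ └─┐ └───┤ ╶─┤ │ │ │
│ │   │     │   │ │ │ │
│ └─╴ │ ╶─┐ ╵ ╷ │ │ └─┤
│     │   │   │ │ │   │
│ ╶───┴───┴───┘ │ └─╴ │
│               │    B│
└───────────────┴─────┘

Counting the maze dimensions:
Rows (vertical): 12
Columns (horizontal): 11
Dimensions: 12 × 11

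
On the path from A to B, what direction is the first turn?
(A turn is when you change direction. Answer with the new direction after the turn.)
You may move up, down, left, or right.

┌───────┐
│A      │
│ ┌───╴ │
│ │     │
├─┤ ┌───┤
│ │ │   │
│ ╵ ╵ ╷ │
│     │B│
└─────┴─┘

Directions: right, right, right, down, left, left, down, down, right, up, right, down
First turn direction: down

Solution:

┌───────┐
│A → → ↓│
│ ┌───╴ │
│ │↓ ← ↲│
├─┤ ┌───┤
│ │↓│↱ ↓│
│ ╵ ╵ ╷ │
│  ↳ ↑│B│
└─────┴─┘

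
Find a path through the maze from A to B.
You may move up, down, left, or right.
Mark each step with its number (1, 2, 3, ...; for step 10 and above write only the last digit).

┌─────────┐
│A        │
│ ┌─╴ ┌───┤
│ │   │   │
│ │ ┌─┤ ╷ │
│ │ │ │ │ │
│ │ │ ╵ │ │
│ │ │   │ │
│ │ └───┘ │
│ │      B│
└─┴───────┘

Finding the shortest path through the maze:
Path length: 10 steps
Directions: right → right → down → left → down → down → down → right → right → right

Solution:

┌─────────┐
│A 1 2    │
│ ┌─╴ ┌───┤
│ │4 3│   │
│ │ ┌─┤ ╷ │
│ │5│ │ │ │
│ │ │ ╵ │ │
│ │6│   │ │
│ │ └───┘ │
│ │7 8 9 B│
└─┴───────┘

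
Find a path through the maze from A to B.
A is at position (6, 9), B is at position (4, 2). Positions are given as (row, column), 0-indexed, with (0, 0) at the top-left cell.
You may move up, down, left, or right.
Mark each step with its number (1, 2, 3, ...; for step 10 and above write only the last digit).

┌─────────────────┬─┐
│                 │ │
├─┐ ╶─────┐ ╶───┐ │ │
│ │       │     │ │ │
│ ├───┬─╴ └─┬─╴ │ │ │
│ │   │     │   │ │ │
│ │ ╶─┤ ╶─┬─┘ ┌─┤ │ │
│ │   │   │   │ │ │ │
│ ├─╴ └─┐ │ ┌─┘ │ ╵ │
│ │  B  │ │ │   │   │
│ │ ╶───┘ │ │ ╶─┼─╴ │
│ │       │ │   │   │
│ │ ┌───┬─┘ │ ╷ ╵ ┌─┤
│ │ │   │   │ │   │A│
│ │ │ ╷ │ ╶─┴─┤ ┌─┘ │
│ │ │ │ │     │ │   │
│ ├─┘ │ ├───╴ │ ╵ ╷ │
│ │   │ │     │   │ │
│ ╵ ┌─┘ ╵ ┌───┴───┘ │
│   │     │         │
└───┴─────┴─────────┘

Finding the shortest path from (6, 9) to (4, 2):
Path length: 37 steps
Directions: down → left → down → left → up → up → right → up → right → up → left → up → up → up → up → left → left → left → left → left → left → left → down → right → right → right → down → left → down → right → down → down → left → left → left → up → right

Solution:

┌─────────────────┬─┐
│  2 1 0 9 8 7 6 5│ │
├─┐ ╶─────┐ ╶───┐ │ │
│ │3 4 5 6│     │4│ │
│ ├───┬─╴ └─┬─╴ │ │ │
│ │   │8 7  │   │3│ │
│ │ ╶─┤ ╶─┬─┘ ┌─┤ │ │
│ │   │9 0│   │ │2│ │
│ ├─╴ └─┐ │ ┌─┘ │ ╵ │
│ │6 B  │1│ │   │1 0│
│ │ ╶───┘ │ │ ╶─┼─╴ │
│ │5 4 3 2│ │   │8 9│
│ │ ┌───┬─┘ │ ╷ ╵ ┌─┤
│ │ │   │   │ │6 7│A│
│ │ │ ╷ │ ╶─┴─┤ ┌─┘ │
│ │ │ │ │     │5│2 1│
│ ├─┘ │ ├───╴ │ ╵ ╷ │
│ │   │ │     │4 3│ │
│ ╵ ┌─┘ ╵ ┌───┴───┘ │
│   │     │         │
└───┴─────┴─────────┘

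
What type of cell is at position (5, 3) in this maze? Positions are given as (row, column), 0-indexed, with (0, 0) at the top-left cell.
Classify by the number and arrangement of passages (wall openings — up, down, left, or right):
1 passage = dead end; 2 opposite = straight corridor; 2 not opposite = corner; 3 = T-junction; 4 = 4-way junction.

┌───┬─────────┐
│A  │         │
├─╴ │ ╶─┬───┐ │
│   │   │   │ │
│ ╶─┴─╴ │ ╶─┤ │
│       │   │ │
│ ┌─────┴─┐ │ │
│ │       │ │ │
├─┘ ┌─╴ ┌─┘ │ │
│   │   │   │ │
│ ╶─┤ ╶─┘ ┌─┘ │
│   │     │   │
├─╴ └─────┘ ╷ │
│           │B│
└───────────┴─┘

Checking cell at (5, 3):
Number of passages: 2
Cell type: straight corridor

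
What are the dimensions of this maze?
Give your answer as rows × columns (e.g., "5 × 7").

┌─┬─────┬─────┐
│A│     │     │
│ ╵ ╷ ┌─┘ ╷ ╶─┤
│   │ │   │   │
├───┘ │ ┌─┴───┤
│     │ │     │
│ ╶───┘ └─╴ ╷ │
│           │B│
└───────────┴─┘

Counting the maze dimensions:
Rows (vertical): 4
Columns (horizontal): 7
Dimensions: 4 × 7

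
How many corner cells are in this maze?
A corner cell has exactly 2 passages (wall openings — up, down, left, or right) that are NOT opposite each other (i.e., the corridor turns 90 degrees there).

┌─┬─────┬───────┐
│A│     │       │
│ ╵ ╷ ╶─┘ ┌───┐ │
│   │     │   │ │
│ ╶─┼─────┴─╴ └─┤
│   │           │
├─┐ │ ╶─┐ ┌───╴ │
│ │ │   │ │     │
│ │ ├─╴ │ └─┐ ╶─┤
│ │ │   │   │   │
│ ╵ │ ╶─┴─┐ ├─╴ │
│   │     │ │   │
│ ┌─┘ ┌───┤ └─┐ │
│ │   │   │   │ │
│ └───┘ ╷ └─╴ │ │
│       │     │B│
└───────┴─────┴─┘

Counting corner cells (2 non-opposite passages):
Total corners: 30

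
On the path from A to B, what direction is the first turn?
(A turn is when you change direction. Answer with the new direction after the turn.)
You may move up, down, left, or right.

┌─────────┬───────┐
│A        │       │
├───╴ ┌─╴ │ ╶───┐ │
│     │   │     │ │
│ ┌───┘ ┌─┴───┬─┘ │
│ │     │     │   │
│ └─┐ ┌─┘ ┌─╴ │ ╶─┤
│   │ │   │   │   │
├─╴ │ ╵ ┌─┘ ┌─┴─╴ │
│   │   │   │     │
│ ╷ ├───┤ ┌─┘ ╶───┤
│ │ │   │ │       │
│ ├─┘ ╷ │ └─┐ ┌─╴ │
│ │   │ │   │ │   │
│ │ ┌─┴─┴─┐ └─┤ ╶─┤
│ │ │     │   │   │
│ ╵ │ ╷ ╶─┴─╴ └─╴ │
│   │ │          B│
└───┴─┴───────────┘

Directions: right, right, right, right, down, left, down, left, down, down, right, up, right, up, right, right, down, left, down, left, down, down, right, down, right, down, right, right
First turn direction: down

Solution:

┌─────────┬───────┐
│A → → → ↓│       │
├───╴ ┌─╴ │ ╶───┐ │
│     │↓ ↲│     │ │
│ ┌───┘ ┌─┴───┬─┘ │
│ │  ↓ ↲│↱ → ↓│   │
│ └─┐ ┌─┘ ┌─╴ │ ╶─┤
│   │↓│↱ ↑│↓ ↲│   │
├─╴ │ ╵ ┌─┘ ┌─┴─╴ │
│   │↳ ↑│↓ ↲│     │
│ ╷ ├───┤ ┌─┘ ╶───┤
│ │ │   │↓│       │
│ ├─┘ ╷ │ └─┐ ┌─╴ │
│ │   │ │↳ ↓│ │   │
│ │ ┌─┴─┴─┐ └─┤ ╶─┤
│ │ │     │↳ ↓│   │
│ ╵ │ ╷ ╶─┴─╴ └─╴ │
│   │ │      ↳ → B│
└───┴─┴───────────┘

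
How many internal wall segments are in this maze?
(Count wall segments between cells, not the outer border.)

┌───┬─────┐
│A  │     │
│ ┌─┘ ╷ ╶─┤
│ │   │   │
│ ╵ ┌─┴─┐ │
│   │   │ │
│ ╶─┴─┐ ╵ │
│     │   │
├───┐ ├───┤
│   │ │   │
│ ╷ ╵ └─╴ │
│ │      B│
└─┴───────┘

Counting internal wall segments:
Total internal walls: 20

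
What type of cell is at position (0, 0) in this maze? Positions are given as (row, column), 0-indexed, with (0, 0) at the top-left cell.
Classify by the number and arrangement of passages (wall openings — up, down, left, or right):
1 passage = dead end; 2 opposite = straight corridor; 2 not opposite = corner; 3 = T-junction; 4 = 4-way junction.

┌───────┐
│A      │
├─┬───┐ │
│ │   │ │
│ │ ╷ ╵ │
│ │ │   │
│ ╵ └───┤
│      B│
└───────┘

Checking cell at (0, 0):
Number of passages: 1
Cell type: dead end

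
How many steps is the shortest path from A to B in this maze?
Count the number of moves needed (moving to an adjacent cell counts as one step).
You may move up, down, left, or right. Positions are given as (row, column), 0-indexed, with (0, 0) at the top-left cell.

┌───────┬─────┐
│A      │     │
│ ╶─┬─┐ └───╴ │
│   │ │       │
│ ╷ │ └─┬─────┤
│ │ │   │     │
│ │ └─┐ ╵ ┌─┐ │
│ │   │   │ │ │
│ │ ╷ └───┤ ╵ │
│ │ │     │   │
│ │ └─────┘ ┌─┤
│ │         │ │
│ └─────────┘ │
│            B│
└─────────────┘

Using BFS to find shortest path:
Start: (0, 0), End: (6, 6)
Path found:
(0,0) → (1,0) → (2,0) → (3,0) → (4,0) → (5,0) → (6,0) → (6,1) → (6,2) → (6,3) → (6,4) → (6,5) → (6,6)
Number of steps: 12

Solution:

┌───────┬─────┐
│A      │     │
│ ╶─┬─┐ └───╴ │
│↓  │ │       │
│ ╷ │ └─┬─────┤
│↓│ │   │     │
│ │ └─┐ ╵ ┌─┐ │
│↓│   │   │ │ │
│ │ ╷ └───┤ ╵ │
│↓│ │     │   │
│ │ └─────┘ ┌─┤
│↓│         │ │
│ └─────────┘ │
│↳ → → → → → B│
└─────────────┘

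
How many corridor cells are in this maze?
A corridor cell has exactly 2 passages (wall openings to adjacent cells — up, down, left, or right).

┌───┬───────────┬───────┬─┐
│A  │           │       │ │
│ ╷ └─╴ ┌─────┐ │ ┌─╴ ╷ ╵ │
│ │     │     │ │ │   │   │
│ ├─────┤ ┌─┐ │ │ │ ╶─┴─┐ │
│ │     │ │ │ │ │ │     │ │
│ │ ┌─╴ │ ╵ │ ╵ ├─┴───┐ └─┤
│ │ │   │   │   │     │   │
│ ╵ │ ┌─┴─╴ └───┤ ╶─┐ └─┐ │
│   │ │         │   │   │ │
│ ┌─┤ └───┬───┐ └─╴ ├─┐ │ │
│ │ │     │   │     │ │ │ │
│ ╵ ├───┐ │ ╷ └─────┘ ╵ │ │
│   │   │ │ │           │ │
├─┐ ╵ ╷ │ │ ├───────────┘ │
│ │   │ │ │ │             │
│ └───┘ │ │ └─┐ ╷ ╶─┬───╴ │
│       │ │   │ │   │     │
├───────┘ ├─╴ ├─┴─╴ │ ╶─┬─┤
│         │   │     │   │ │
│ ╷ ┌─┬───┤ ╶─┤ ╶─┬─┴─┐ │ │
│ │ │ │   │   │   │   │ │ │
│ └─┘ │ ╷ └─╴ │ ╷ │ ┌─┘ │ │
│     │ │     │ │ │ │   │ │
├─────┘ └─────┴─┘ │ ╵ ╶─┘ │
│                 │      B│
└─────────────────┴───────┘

Counting cells with exactly 2 passages:
Total corridor cells: 137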